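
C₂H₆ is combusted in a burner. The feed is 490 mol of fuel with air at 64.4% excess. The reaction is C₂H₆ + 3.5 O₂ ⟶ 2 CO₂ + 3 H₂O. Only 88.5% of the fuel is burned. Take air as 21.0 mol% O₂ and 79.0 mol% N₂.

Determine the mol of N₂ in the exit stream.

Stoichiometric O₂ = 3.5 × 490 = 1715 mol; O₂ fed = 1715 × 1.644 = 2819 mol.
N₂ fed = 2819 × 79/21 = 10610 mol.
Fuel reacted = 0.885 × 490 → ξ = 433.6 mol.
Outlet (n = n₀ + ν ξ):
  C₂H₆: 490 − 1(433.6) = 56.35
  O₂: 2819 − 3.5(433.6) = 1302
  N₂: 10610 (inert)
  CO₂: 0 + 2(433.6) = 867.3
  H₂O: 0 + 3(433.6) = 1301

10600 mol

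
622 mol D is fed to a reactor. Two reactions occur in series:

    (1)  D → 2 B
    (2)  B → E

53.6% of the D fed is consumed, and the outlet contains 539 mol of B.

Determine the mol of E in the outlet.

Conversion of D: D consumed = 1ξ₁ = 0.536 × 622 → ξ₁ = 333.4 mol.
B balance: n_B = 0 + 2ξ₁ − 1ξ₂ = 539 → ξ₂ = (2·333.4 − 539)/1 = 127.8 mol.
Outlet amounts (n = n₀ + Σ ν·ξ):
  D: 622 − 1(333.4) = 288.6
  B: 0 + 2(333.4) − 1(127.8) = 539
  E: 0 + 1(127.8) = 127.8

128 mol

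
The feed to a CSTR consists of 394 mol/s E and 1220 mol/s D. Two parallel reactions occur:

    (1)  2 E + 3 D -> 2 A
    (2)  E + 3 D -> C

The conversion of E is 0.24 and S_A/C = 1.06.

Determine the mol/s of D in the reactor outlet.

Conversion of E: E consumed = 0.24 × 394 = 94.56 mol/s = 2ξ₁ + 1ξ₂.
Selectivity: 2ξ₁ / (1ξ₂) = 1.06 → ξ₁ = 0.53 ξ₂.
Substitute: (2·0.53 + 1) ξ₂ = 94.56 → ξ₂ = 45.9 mol/s, ξ₁ = 24.33 mol/s.
Outlet amounts (n = n₀ + Σ ν·ξ):
  E: 394 − 2(24.33) − 1(45.9) = 299.4
  D: 1220 − 3(24.33) − 3(45.9) = 1009
  A: 0 + 2(24.33) = 48.66
  C: 0 + 1(45.9) = 45.9

1010 mol/s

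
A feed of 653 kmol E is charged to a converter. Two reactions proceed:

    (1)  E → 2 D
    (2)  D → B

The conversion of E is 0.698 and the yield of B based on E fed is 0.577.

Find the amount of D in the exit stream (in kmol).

535 kmol

Conversion of E: E consumed = 1ξ₁ = 0.698 × 653 → ξ₁ = 455.8 kmol.
Yield of B: 1ξ₂ / 653 = 0.577 → ξ₂ = 376.8 kmol.
Outlet amounts (n = n₀ + Σ ν·ξ):
  E: 653 − 1(455.8) = 197.2
  D: 0 + 2(455.8) − 1(376.8) = 534.8
  B: 0 + 1(376.8) = 376.8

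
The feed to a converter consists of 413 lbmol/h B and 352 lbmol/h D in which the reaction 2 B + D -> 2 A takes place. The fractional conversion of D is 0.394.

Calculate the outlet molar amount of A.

277 lbmol/h

D reacted = 0.394 × 352 = 138.7 lbmol/h; ν_D = −1, so ξ = 138.7/1 = 138.7 lbmol/h.
Outlet amounts (n = n₀ + ν ξ):
  B: 413 − 2(138.7) = 135.6
  D: 352 − 1(138.7) = 213.3
  A: 0 + 2(138.7) = 277.4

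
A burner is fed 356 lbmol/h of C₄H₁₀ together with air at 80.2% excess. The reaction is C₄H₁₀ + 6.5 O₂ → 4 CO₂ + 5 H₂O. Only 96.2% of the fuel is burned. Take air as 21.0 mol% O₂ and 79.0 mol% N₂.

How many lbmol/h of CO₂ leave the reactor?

1370 lbmol/h

Stoichiometric O₂ = 6.5 × 356 = 2314 lbmol/h; O₂ fed = 2314 × 1.802 = 4170 lbmol/h.
N₂ fed = 4170 × 79/21 = 15690 lbmol/h.
Fuel reacted = 0.962 × 356 → ξ = 342.5 lbmol/h.
Outlet (n = n₀ + ν ξ):
  C₄H₁₀: 356 − 1(342.5) = 13.53
  O₂: 4170 − 6.5(342.5) = 1944
  N₂: 15690 (inert)
  CO₂: 0 + 4(342.5) = 1370
  H₂O: 0 + 5(342.5) = 1712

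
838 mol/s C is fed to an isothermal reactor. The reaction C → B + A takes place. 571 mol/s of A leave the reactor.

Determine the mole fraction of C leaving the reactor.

For A: n = n₀ + 1ξ → 571 = 0 + 1ξ, giving ξ = 571 mol/s.
Outlet amounts (n = n₀ + ν ξ):
  C: 838 − 1(571) = 267
  B: 0 + 1(571) = 571
  A: 0 + 1(571) = 571
Total out = 1409 mol/s; y_C = 267 / 1409 = 0.1895.

0.189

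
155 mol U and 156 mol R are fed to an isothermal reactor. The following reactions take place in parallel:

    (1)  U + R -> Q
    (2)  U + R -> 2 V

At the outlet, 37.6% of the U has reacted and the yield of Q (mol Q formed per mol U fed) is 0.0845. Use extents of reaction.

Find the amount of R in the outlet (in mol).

Yield of Q: 1ξ₁ / 155 = 0.0845 → ξ₁ = 13.1 mol.
Conversion of U: 1ξ₁ + 1ξ₂ = 0.376 × 155 = 58.28 → ξ₂ = 45.18 mol.
Outlet amounts (n = n₀ + Σ ν·ξ):
  U: 155 − 1(13.1) − 1(45.18) = 96.72
  R: 156 − 1(13.1) − 1(45.18) = 97.72
  Q: 0 + 1(13.1) = 13.1
  V: 0 + 2(45.18) = 90.37

97.7 mol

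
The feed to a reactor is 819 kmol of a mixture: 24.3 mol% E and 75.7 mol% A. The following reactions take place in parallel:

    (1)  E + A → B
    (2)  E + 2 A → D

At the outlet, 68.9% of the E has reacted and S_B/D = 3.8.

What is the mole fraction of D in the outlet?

0.0437

Conversion of E: E consumed = 0.689 × 199 = 137.1 kmol = 1ξ₁ + 1ξ₂.
Selectivity: 1ξ₁ / (1ξ₂) = 3.8 → ξ₁ = 3.8 ξ₂.
Substitute: (1·3.8 + 1) ξ₂ = 137.1 → ξ₂ = 28.57 kmol, ξ₁ = 108.6 kmol.
Outlet amounts (n = n₀ + Σ ν·ξ):
  E: 199 − 1(108.6) − 1(28.57) = 61.89
  A: 620 − 1(108.6) − 2(28.57) = 454.3
  B: 0 + 1(108.6) = 108.6
  D: 0 + 1(28.57) = 28.57
Total out = 653.3 kmol; y_D = 28.57 / 653.3 = 0.04373.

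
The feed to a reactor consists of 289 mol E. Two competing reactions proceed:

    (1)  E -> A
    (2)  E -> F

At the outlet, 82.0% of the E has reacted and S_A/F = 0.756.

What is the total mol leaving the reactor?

Conversion of E: E consumed = 0.82 × 289 = 237 mol = 1ξ₁ + 1ξ₂.
Selectivity: 1ξ₁ / (1ξ₂) = 0.756 → ξ₁ = 0.756 ξ₂.
Substitute: (1·0.756 + 1) ξ₂ = 237 → ξ₂ = 135 mol, ξ₁ = 102 mol.
Outlet amounts (n = n₀ + Σ ν·ξ):
  E: 289 − 1(102) − 1(135) = 52.02
  A: 0 + 1(102) = 102
  F: 0 + 1(135) = 135
Total out = 52.02 + 102 + 135 = 289 mol.

289 mol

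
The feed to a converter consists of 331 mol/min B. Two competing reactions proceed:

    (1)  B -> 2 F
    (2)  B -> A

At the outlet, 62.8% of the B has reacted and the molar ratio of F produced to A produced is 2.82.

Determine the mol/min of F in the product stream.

243 mol/min

Conversion of B: B consumed = 0.628 × 331 = 207.9 mol/min = 1ξ₁ + 1ξ₂.
Selectivity: 2ξ₁ / (1ξ₂) = 2.82 → ξ₁ = 1.41 ξ₂.
Substitute: (1·1.41 + 1) ξ₂ = 207.9 → ξ₂ = 86.25 mol/min, ξ₁ = 121.6 mol/min.
Outlet amounts (n = n₀ + Σ ν·ξ):
  B: 331 − 1(121.6) − 1(86.25) = 123.1
  F: 0 + 2(121.6) = 243.2
  A: 0 + 1(86.25) = 86.25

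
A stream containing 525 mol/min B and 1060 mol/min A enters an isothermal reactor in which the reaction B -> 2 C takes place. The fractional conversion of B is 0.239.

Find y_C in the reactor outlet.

0.147

B reacted = 0.239 × 525 = 125.5 mol/min; ν_B = −1, so ξ = 125.5/1 = 125.5 mol/min.
Outlet amounts (n = n₀ + ν ξ):
  B: 525 − 1(125.5) = 399.5
  C: 0 + 2(125.5) = 250.9
  A: 1060 (inert)
Total out = 1710 mol/min; y_C = 250.9 / 1710 = 0.1467.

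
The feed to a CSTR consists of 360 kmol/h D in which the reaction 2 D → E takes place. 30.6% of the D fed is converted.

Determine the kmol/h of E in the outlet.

55.1 kmol/h

D reacted = 0.306 × 360 = 110.2 kmol/h; ν_D = −2, so ξ = 110.2/2 = 55.08 kmol/h.
Outlet amounts (n = n₀ + ν ξ):
  D: 360 − 2(55.08) = 249.8
  E: 0 + 1(55.08) = 55.08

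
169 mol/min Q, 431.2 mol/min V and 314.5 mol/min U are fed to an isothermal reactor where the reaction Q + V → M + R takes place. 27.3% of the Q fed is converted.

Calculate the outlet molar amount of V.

385 mol/min

Q reacted = 0.273 × 169 = 46.14 mol/min; ν_Q = −1, so ξ = 46.14/1 = 46.14 mol/min.
Outlet amounts (n = n₀ + ν ξ):
  Q: 169 − 1(46.14) = 122.9
  V: 431.2 − 1(46.14) = 385.1
  M: 0 + 1(46.14) = 46.14
  R: 0 + 1(46.14) = 46.14
  U: 314.5 (inert)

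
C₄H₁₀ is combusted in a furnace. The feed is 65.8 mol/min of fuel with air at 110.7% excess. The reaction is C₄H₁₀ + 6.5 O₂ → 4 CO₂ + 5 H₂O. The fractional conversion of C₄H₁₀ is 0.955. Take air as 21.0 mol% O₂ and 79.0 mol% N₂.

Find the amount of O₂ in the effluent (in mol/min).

Stoichiometric O₂ = 6.5 × 65.8 = 427.7 mol/min; O₂ fed = 427.7 × 2.107 = 901.2 mol/min.
N₂ fed = 901.2 × 79/21 = 3390 mol/min.
Fuel reacted = 0.955 × 65.8 → ξ = 62.84 mol/min.
Outlet (n = n₀ + ν ξ):
  C₄H₁₀: 65.8 − 1(62.84) = 2.961
  O₂: 901.2 − 6.5(62.84) = 492.7
  N₂: 3390 (inert)
  CO₂: 0 + 4(62.84) = 251.4
  H₂O: 0 + 5(62.84) = 314.2

493 mol/min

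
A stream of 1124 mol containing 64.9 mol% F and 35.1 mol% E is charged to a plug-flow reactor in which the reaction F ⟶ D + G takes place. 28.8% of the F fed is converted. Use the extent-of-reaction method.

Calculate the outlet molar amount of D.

210 mol

F reacted = 0.288 × 729.5 = 210.1 mol; ν_F = −1, so ξ = 210.1/1 = 210.1 mol.
Outlet amounts (n = n₀ + ν ξ):
  F: 729.5 − 1(210.1) = 519.4
  D: 0 + 1(210.1) = 210.1
  G: 0 + 1(210.1) = 210.1
  E: 394.5 (inert)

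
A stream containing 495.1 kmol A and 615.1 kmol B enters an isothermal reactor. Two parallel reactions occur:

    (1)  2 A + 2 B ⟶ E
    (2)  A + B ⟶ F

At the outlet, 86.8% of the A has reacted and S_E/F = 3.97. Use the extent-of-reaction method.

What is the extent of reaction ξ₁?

ξ₁ = 191 kmol

Conversion of A: A consumed = 0.868 × 495.1 = 429.7 kmol = 2ξ₁ + 1ξ₂.
Selectivity: 1ξ₁ / (1ξ₂) = 3.97 → ξ₁ = 3.97 ξ₂.
Substitute: (2·3.97 + 1) ξ₂ = 429.7 → ξ₂ = 48.07 kmol, ξ₁ = 190.8 kmol.
Outlet amounts (n = n₀ + Σ ν·ξ):
  A: 495.1 − 2(190.8) − 1(48.07) = 65.35
  B: 615.1 − 2(190.8) − 1(48.07) = 185.4
  E: 0 + 1(190.8) = 190.8
  F: 0 + 1(48.07) = 48.07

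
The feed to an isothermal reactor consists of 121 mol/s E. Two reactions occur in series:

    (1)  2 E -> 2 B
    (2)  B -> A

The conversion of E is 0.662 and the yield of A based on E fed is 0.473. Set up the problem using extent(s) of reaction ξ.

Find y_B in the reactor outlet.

Conversion of E: E consumed = 2ξ₁ = 0.662 × 121 → ξ₁ = 40.05 mol/s.
Yield of A: 1ξ₂ / 121 = 0.473 → ξ₂ = 57.23 mol/s.
Outlet amounts (n = n₀ + Σ ν·ξ):
  E: 121 − 2(40.05) = 40.9
  B: 0 + 2(40.05) − 1(57.23) = 22.87
  A: 0 + 1(57.23) = 57.23
Total out = 121 mol/s; y_B = 22.87 / 121 = 0.189.

0.189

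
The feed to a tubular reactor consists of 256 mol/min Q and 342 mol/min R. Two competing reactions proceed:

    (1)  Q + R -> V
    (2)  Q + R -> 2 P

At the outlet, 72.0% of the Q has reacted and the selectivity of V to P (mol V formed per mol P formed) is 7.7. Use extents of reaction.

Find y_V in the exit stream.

Conversion of Q: Q consumed = 0.72 × 256 = 184.3 mol/min = 1ξ₁ + 1ξ₂.
Selectivity: 1ξ₁ / (2ξ₂) = 7.7 → ξ₁ = 15.4 ξ₂.
Substitute: (1·15.4 + 1) ξ₂ = 184.3 → ξ₂ = 11.24 mol/min, ξ₁ = 173.1 mol/min.
Outlet amounts (n = n₀ + Σ ν·ξ):
  Q: 256 − 1(173.1) − 1(11.24) = 71.68
  R: 342 − 1(173.1) − 1(11.24) = 157.7
  V: 0 + 1(173.1) = 173.1
  P: 0 + 2(11.24) = 22.48
Total out = 424.9 mol/min; y_V = 173.1 / 424.9 = 0.4073.

0.407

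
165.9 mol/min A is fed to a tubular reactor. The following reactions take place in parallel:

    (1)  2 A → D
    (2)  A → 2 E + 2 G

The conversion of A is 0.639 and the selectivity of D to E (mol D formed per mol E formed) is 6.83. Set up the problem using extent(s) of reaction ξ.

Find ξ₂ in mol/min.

Conversion of A: A consumed = 0.639 × 165.9 = 106 mol/min = 2ξ₁ + 1ξ₂.
Selectivity: 1ξ₁ / (2ξ₂) = 6.83 → ξ₁ = 13.66 ξ₂.
Substitute: (2·13.66 + 1) ξ₂ = 106 → ξ₂ = 3.743 mol/min, ξ₁ = 51.13 mol/min.
Outlet amounts (n = n₀ + Σ ν·ξ):
  A: 165.9 − 2(51.13) − 1(3.743) = 59.89
  D: 0 + 1(51.13) = 51.13
  E: 0 + 2(3.743) = 7.487
  G: 0 + 2(3.743) = 7.487

ξ₂ = 3.74 mol/min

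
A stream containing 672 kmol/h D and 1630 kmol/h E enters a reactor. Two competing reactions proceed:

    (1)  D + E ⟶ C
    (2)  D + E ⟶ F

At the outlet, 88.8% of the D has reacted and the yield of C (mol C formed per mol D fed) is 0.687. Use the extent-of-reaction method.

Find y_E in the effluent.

Yield of C: 1ξ₁ / 672 = 0.687 → ξ₁ = 461.7 kmol/h.
Conversion of D: 1ξ₁ + 1ξ₂ = 0.888 × 672 = 596.7 → ξ₂ = 135.1 kmol/h.
Outlet amounts (n = n₀ + Σ ν·ξ):
  D: 672 − 1(461.7) − 1(135.1) = 75.26
  E: 1630 − 1(461.7) − 1(135.1) = 1033
  C: 0 + 1(461.7) = 461.7
  F: 0 + 1(135.1) = 135.1
Total out = 1705 kmol/h; y_E = 1033 / 1705 = 0.6059.

0.606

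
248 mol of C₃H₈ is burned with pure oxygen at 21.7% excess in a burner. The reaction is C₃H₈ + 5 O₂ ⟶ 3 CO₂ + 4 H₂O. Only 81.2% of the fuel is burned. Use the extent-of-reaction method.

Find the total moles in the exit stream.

Stoichiometric O₂ = 5 × 248 = 1240 mol; O₂ fed = 1240 × 1.217 = 1509 mol.
Fuel reacted = 0.812 × 248 → ξ = 201.4 mol.
Outlet (n = n₀ + ν ξ):
  C₃H₈: 248 − 1(201.4) = 46.62
  O₂: 1509 − 5(201.4) = 502.2
  CO₂: 0 + 3(201.4) = 604.1
  H₂O: 0 + 4(201.4) = 805.5
Total out = 46.62 + 502.2 + 604.1 + 805.5 = 1958 mol.

1960 mol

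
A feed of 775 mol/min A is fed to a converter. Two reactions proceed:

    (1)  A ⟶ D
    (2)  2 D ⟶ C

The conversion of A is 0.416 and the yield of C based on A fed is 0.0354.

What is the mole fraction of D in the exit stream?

Conversion of A: A consumed = 1ξ₁ = 0.416 × 775 → ξ₁ = 322.4 mol/min.
Yield of C: 1ξ₂ / 775 = 0.0354 → ξ₂ = 27.44 mol/min.
Outlet amounts (n = n₀ + Σ ν·ξ):
  A: 775 − 1(322.4) = 452.6
  D: 0 + 1(322.4) − 2(27.44) = 267.5
  C: 0 + 1(27.44) = 27.44
Total out = 747.6 mol/min; y_D = 267.5 / 747.6 = 0.3579.

0.358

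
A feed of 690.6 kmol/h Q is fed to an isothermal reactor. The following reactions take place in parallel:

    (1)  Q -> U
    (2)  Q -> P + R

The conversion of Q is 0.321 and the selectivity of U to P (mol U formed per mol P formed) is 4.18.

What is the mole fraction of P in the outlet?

Conversion of Q: Q consumed = 0.321 × 690.6 = 221.7 kmol/h = 1ξ₁ + 1ξ₂.
Selectivity: 1ξ₁ / (1ξ₂) = 4.18 → ξ₁ = 4.18 ξ₂.
Substitute: (1·4.18 + 1) ξ₂ = 221.7 → ξ₂ = 42.8 kmol/h, ξ₁ = 178.9 kmol/h.
Outlet amounts (n = n₀ + Σ ν·ξ):
  Q: 690.6 − 1(178.9) − 1(42.8) = 468.9
  U: 0 + 1(178.9) = 178.9
  P: 0 + 1(42.8) = 42.8
  R: 0 + 1(42.8) = 42.8
Total out = 733.4 kmol/h; y_P = 42.8 / 733.4 = 0.05835.

0.0584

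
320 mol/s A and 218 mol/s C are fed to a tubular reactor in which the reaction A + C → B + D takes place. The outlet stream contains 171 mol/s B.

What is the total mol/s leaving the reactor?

538 mol/s

For B: n = n₀ + 1ξ → 171 = 0 + 1ξ, giving ξ = 171 mol/s.
Outlet amounts (n = n₀ + ν ξ):
  A: 320 − 1(171) = 149
  C: 218 − 1(171) = 47
  B: 0 + 1(171) = 171
  D: 0 + 1(171) = 171
Total out = 149 + 47 + 171 + 171 = 538 mol/s.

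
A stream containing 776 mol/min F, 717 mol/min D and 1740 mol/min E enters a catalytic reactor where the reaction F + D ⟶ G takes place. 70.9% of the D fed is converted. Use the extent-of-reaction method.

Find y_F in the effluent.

0.0982

D reacted = 0.709 × 717 = 508.4 mol/min; ν_D = −1, so ξ = 508.4/1 = 508.4 mol/min.
Outlet amounts (n = n₀ + ν ξ):
  F: 776 − 1(508.4) = 267.6
  D: 717 − 1(508.4) = 208.6
  G: 0 + 1(508.4) = 508.4
  E: 1740 (inert)
Total out = 2725 mol/min; y_F = 267.6 / 2725 = 0.09823.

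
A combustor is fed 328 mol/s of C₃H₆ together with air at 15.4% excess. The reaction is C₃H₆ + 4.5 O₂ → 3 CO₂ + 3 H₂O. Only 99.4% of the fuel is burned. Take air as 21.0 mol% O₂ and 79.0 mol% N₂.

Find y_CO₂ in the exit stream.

Stoichiometric O₂ = 4.5 × 328 = 1476 mol/s; O₂ fed = 1476 × 1.154 = 1703 mol/s.
N₂ fed = 1703 × 79/21 = 6408 mol/s.
Fuel reacted = 0.994 × 328 → ξ = 326 mol/s.
Outlet (n = n₀ + ν ξ):
  C₃H₆: 328 − 1(326) = 1.968
  O₂: 1703 − 4.5(326) = 236.2
  N₂: 6408 (inert)
  CO₂: 0 + 3(326) = 978.1
  H₂O: 0 + 3(326) = 978.1
Total out = 8602 mol/s; y_CO₂ = 978.1 / 8602 = 0.1137.

0.114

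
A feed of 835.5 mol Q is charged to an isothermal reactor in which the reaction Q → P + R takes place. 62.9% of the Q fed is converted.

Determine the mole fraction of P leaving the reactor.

Q reacted = 0.629 × 835.5 = 525.5 mol; ν_Q = −1, so ξ = 525.5/1 = 525.5 mol.
Outlet amounts (n = n₀ + ν ξ):
  Q: 835.5 − 1(525.5) = 310
  P: 0 + 1(525.5) = 525.5
  R: 0 + 1(525.5) = 525.5
Total out = 1361 mol; y_P = 525.5 / 1361 = 0.3861.

0.386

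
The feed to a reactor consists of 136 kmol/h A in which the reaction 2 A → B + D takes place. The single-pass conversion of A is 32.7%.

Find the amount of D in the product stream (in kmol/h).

22.2 kmol/h

A reacted = 0.327 × 136 = 44.47 kmol/h; ν_A = −2, so ξ = 44.47/2 = 22.24 kmol/h.
Outlet amounts (n = n₀ + ν ξ):
  A: 136 − 2(22.24) = 91.53
  B: 0 + 1(22.24) = 22.24
  D: 0 + 1(22.24) = 22.24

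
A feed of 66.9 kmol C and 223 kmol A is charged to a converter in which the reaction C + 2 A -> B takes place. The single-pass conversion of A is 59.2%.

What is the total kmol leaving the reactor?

158 kmol

A reacted = 0.592 × 223 = 132 kmol; ν_A = −2, so ξ = 132/2 = 66.01 kmol.
Outlet amounts (n = n₀ + ν ξ):
  C: 66.9 − 1(66.01) = 0.892
  A: 223 − 2(66.01) = 90.98
  B: 0 + 1(66.01) = 66.01
Total out = 0.892 + 90.98 + 66.01 = 157.9 kmol.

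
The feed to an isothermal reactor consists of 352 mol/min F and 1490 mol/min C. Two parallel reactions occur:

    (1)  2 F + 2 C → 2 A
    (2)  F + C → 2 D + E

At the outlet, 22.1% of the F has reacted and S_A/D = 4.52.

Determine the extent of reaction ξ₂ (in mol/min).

ξ₂ = 7.75 mol/min

Conversion of F: F consumed = 0.221 × 352 = 77.79 mol/min = 2ξ₁ + 1ξ₂.
Selectivity: 2ξ₁ / (2ξ₂) = 4.52 → ξ₁ = 4.52 ξ₂.
Substitute: (2·4.52 + 1) ξ₂ = 77.79 → ξ₂ = 7.748 mol/min, ξ₁ = 35.02 mol/min.
Outlet amounts (n = n₀ + Σ ν·ξ):
  F: 352 − 2(35.02) − 1(7.748) = 274.2
  C: 1490 − 2(35.02) − 1(7.748) = 1412
  A: 0 + 2(35.02) = 70.04
  D: 0 + 2(7.748) = 15.5
  E: 0 + 1(7.748) = 7.748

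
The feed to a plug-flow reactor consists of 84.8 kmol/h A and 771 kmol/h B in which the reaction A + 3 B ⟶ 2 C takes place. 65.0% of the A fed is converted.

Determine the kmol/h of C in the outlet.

110 kmol/h

A reacted = 0.65 × 84.8 = 55.12 kmol/h; ν_A = −1, so ξ = 55.12/1 = 55.12 kmol/h.
Outlet amounts (n = n₀ + ν ξ):
  A: 84.8 − 1(55.12) = 29.68
  B: 771 − 3(55.12) = 605.6
  C: 0 + 2(55.12) = 110.2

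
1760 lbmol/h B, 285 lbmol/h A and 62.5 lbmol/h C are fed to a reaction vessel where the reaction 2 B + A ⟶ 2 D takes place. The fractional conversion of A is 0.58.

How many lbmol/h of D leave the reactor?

A reacted = 0.58 × 285 = 165.3 lbmol/h; ν_A = −1, so ξ = 165.3/1 = 165.3 lbmol/h.
Outlet amounts (n = n₀ + ν ξ):
  B: 1760 − 2(165.3) = 1429
  A: 285 − 1(165.3) = 119.7
  D: 0 + 2(165.3) = 330.6
  C: 62.5 (inert)

331 lbmol/h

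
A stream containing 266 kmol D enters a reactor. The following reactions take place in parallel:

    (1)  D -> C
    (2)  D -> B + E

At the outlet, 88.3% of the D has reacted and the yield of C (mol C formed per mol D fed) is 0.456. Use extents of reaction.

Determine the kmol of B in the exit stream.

114 kmol

Yield of C: 1ξ₁ / 266 = 0.456 → ξ₁ = 121.3 kmol.
Conversion of D: 1ξ₁ + 1ξ₂ = 0.883 × 266 = 234.9 → ξ₂ = 113.6 kmol.
Outlet amounts (n = n₀ + Σ ν·ξ):
  D: 266 − 1(121.3) − 1(113.6) = 31.12
  C: 0 + 1(121.3) = 121.3
  B: 0 + 1(113.6) = 113.6
  E: 0 + 1(113.6) = 113.6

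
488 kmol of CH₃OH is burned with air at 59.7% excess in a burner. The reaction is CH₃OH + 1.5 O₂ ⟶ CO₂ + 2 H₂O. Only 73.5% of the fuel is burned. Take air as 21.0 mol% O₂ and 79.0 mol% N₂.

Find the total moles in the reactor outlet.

Stoichiometric O₂ = 1.5 × 488 = 732 kmol; O₂ fed = 732 × 1.597 = 1169 kmol.
N₂ fed = 1169 × 79/21 = 4398 kmol.
Fuel reacted = 0.735 × 488 → ξ = 358.7 kmol.
Outlet (n = n₀ + ν ξ):
  CH₃OH: 488 − 1(358.7) = 129.3
  O₂: 1169 − 1.5(358.7) = 631
  N₂: 4398 (inert)
  CO₂: 0 + 1(358.7) = 358.7
  H₂O: 0 + 2(358.7) = 717.4
Total out = 129.3 + 631 + 4398 + 358.7 + 717.4 = 6234 kmol.

6230 kmol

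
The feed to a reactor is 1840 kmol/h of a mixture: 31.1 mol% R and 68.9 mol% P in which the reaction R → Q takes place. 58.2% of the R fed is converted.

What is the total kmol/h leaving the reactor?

R reacted = 0.582 × 572.2 = 333 kmol/h; ν_R = −1, so ξ = 333/1 = 333 kmol/h.
Outlet amounts (n = n₀ + ν ξ):
  R: 572.2 − 1(333) = 239.2
  Q: 0 + 1(333) = 333
  P: 1268 (inert)
Total out = 239.2 + 333 + 1268 = 1840 kmol/h.

1840 kmol/h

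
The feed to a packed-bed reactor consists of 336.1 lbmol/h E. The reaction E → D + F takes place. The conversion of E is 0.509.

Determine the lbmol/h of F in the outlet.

171 lbmol/h

E reacted = 0.509 × 336.1 = 171.1 lbmol/h; ν_E = −1, so ξ = 171.1/1 = 171.1 lbmol/h.
Outlet amounts (n = n₀ + ν ξ):
  E: 336.1 − 1(171.1) = 165
  D: 0 + 1(171.1) = 171.1
  F: 0 + 1(171.1) = 171.1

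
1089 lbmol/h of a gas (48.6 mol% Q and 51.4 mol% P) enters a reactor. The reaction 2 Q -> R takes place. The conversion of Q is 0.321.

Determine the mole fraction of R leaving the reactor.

0.0846

Q reacted = 0.321 × 529.3 = 169.9 lbmol/h; ν_Q = −2, so ξ = 169.9/2 = 84.95 lbmol/h.
Outlet amounts (n = n₀ + ν ξ):
  Q: 529.3 − 2(84.95) = 359.4
  R: 0 + 1(84.95) = 84.95
  P: 559.7 (inert)
Total out = 1004 lbmol/h; y_R = 84.95 / 1004 = 0.0846.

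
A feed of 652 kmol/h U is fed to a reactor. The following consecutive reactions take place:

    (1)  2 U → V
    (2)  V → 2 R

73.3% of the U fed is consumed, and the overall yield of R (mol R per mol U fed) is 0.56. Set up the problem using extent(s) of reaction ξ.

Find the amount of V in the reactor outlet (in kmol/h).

56.4 kmol/h

Conversion of U: U consumed = 2ξ₁ = 0.733 × 652 → ξ₁ = 239 kmol/h.
Yield of R: 2ξ₂ / 652 = 0.56 → ξ₂ = 182.6 kmol/h.
Outlet amounts (n = n₀ + Σ ν·ξ):
  U: 652 − 2(239) = 174.1
  V: 0 + 1(239) − 1(182.6) = 56.4
  R: 0 + 2(182.6) = 365.1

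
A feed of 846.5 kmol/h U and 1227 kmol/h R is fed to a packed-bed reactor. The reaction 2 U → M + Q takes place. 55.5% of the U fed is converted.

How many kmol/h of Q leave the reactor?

235 kmol/h

U reacted = 0.555 × 846.5 = 469.8 kmol/h; ν_U = −2, so ξ = 469.8/2 = 234.9 kmol/h.
Outlet amounts (n = n₀ + ν ξ):
  U: 846.5 − 2(234.9) = 376.7
  M: 0 + 1(234.9) = 234.9
  Q: 0 + 1(234.9) = 234.9
  R: 1227 (inert)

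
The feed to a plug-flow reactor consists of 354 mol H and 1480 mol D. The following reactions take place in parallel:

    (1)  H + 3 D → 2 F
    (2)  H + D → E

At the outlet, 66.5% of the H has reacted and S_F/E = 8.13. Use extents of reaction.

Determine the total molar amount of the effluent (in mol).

1410 mol

Conversion of H: H consumed = 0.665 × 354 = 235.4 mol = 1ξ₁ + 1ξ₂.
Selectivity: 2ξ₁ / (1ξ₂) = 8.13 → ξ₁ = 4.065 ξ₂.
Substitute: (1·4.065 + 1) ξ₂ = 235.4 → ξ₂ = 46.48 mol, ξ₁ = 188.9 mol.
Outlet amounts (n = n₀ + Σ ν·ξ):
  H: 354 − 1(188.9) − 1(46.48) = 118.6
  D: 1480 − 3(188.9) − 1(46.48) = 866.7
  F: 0 + 2(188.9) = 377.9
  E: 0 + 1(46.48) = 46.48
Total out = 118.6 + 866.7 + 377.9 + 46.48 = 1410 mol.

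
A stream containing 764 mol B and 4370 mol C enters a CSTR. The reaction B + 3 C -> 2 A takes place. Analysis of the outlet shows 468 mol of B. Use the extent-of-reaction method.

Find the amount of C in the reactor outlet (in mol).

3480 mol

For B: n = n₀ − 1ξ → 468 = 764 − 1ξ, giving ξ = 296 mol.
Outlet amounts (n = n₀ + ν ξ):
  B: 764 − 1(296) = 468
  C: 4370 − 3(296) = 3482
  A: 0 + 2(296) = 592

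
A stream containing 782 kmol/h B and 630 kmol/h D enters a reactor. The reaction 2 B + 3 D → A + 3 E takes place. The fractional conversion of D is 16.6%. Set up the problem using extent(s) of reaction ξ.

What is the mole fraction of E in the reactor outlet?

0.0759

D reacted = 0.166 × 630 = 104.6 kmol/h; ν_D = −3, so ξ = 104.6/3 = 34.86 kmol/h.
Outlet amounts (n = n₀ + ν ξ):
  B: 782 − 2(34.86) = 712.3
  D: 630 − 3(34.86) = 525.4
  A: 0 + 1(34.86) = 34.86
  E: 0 + 3(34.86) = 104.6
Total out = 1377 kmol/h; y_E = 104.6 / 1377 = 0.07594.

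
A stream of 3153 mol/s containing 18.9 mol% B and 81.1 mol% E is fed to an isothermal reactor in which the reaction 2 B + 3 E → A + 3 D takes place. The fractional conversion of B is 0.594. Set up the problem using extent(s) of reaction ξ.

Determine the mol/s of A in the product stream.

177 mol/s

B reacted = 0.594 × 595.9 = 354 mol/s; ν_B = −2, so ξ = 354/2 = 177 mol/s.
Outlet amounts (n = n₀ + ν ξ):
  B: 595.9 − 2(177) = 241.9
  E: 2557 − 3(177) = 2026
  A: 0 + 1(177) = 177
  D: 0 + 3(177) = 531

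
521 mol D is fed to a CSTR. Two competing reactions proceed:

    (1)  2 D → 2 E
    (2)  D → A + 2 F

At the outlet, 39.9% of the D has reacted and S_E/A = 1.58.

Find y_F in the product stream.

Conversion of D: D consumed = 0.399 × 521 = 207.9 mol = 2ξ₁ + 1ξ₂.
Selectivity: 2ξ₁ / (1ξ₂) = 1.58 → ξ₁ = 0.79 ξ₂.
Substitute: (2·0.79 + 1) ξ₂ = 207.9 → ξ₂ = 80.57 mol, ξ₁ = 63.65 mol.
Outlet amounts (n = n₀ + Σ ν·ξ):
  D: 521 − 2(63.65) − 1(80.57) = 313.1
  E: 0 + 2(63.65) = 127.3
  A: 0 + 1(80.57) = 80.57
  F: 0 + 2(80.57) = 161.1
Total out = 682.1 mol; y_F = 161.1 / 682.1 = 0.2362.

0.236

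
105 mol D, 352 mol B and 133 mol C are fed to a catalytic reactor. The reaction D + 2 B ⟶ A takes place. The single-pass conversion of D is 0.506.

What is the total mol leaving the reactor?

484 mol

D reacted = 0.506 × 105 = 53.13 mol; ν_D = −1, so ξ = 53.13/1 = 53.13 mol.
Outlet amounts (n = n₀ + ν ξ):
  D: 105 − 1(53.13) = 51.87
  B: 352 − 2(53.13) = 245.7
  A: 0 + 1(53.13) = 53.13
  C: 133 (inert)
Total out = 51.87 + 245.7 + 53.13 + 133 = 483.7 mol.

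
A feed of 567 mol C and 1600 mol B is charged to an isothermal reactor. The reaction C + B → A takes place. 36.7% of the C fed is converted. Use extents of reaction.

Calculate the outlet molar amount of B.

C reacted = 0.367 × 567 = 208.1 mol; ν_C = −1, so ξ = 208.1/1 = 208.1 mol.
Outlet amounts (n = n₀ + ν ξ):
  C: 567 − 1(208.1) = 358.9
  B: 1600 − 1(208.1) = 1392
  A: 0 + 1(208.1) = 208.1

1390 mol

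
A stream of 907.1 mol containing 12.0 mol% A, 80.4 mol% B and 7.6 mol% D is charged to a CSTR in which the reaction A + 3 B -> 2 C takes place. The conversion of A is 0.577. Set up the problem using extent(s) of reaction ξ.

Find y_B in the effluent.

A reacted = 0.577 × 108.9 = 62.81 mol; ν_A = −1, so ξ = 62.81/1 = 62.81 mol.
Outlet amounts (n = n₀ + ν ξ):
  A: 108.9 − 1(62.81) = 46.04
  B: 729.3 − 3(62.81) = 540.9
  C: 0 + 2(62.81) = 125.6
  D: 68.94 (inert)
Total out = 781.5 mol; y_B = 540.9 / 781.5 = 0.6921.

0.692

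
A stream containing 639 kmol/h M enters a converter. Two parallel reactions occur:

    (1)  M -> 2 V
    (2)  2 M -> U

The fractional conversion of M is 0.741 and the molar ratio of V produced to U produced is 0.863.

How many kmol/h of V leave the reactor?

168 kmol/h

Conversion of M: M consumed = 0.741 × 639 = 473.5 kmol/h = 1ξ₁ + 2ξ₂.
Selectivity: 2ξ₁ / (1ξ₂) = 0.863 → ξ₁ = 0.4315 ξ₂.
Substitute: (1·0.4315 + 2) ξ₂ = 473.5 → ξ₂ = 194.7 kmol/h, ξ₁ = 84.03 kmol/h.
Outlet amounts (n = n₀ + Σ ν·ξ):
  M: 639 − 1(84.03) − 2(194.7) = 165.5
  V: 0 + 2(84.03) = 168.1
  U: 0 + 1(194.7) = 194.7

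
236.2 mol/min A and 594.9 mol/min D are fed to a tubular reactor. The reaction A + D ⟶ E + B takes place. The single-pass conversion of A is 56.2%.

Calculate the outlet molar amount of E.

A reacted = 0.562 × 236.2 = 132.7 mol/min; ν_A = −1, so ξ = 132.7/1 = 132.7 mol/min.
Outlet amounts (n = n₀ + ν ξ):
  A: 236.2 − 1(132.7) = 103.5
  D: 594.9 − 1(132.7) = 462.2
  E: 0 + 1(132.7) = 132.7
  B: 0 + 1(132.7) = 132.7

133 mol/min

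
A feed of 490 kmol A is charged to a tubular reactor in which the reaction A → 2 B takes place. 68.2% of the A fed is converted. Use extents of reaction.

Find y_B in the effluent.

0.811

A reacted = 0.682 × 490 = 334.2 kmol; ν_A = −1, so ξ = 334.2/1 = 334.2 kmol.
Outlet amounts (n = n₀ + ν ξ):
  A: 490 − 1(334.2) = 155.8
  B: 0 + 2(334.2) = 668.4
Total out = 824.2 kmol; y_B = 668.4 / 824.2 = 0.8109.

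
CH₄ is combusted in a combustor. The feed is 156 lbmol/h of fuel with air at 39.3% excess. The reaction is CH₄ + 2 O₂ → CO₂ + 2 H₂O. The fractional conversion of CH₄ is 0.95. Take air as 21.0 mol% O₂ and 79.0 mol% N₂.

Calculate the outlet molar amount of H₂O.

296 lbmol/h

Stoichiometric O₂ = 2 × 156 = 312 lbmol/h; O₂ fed = 312 × 1.393 = 434.6 lbmol/h.
N₂ fed = 434.6 × 79/21 = 1635 lbmol/h.
Fuel reacted = 0.95 × 156 → ξ = 148.2 lbmol/h.
Outlet (n = n₀ + ν ξ):
  CH₄: 156 − 1(148.2) = 7.8
  O₂: 434.6 − 2(148.2) = 138.2
  N₂: 1635 (inert)
  CO₂: 0 + 1(148.2) = 148.2
  H₂O: 0 + 2(148.2) = 296.4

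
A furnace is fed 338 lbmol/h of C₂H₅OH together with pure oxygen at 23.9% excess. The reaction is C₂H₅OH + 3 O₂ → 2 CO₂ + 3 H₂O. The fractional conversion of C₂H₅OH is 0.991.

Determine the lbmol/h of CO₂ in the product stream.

Stoichiometric O₂ = 3 × 338 = 1014 lbmol/h; O₂ fed = 1014 × 1.239 = 1256 lbmol/h.
Fuel reacted = 0.991 × 338 → ξ = 335 lbmol/h.
Outlet (n = n₀ + ν ξ):
  C₂H₅OH: 338 − 1(335) = 3.042
  O₂: 1256 − 3(335) = 251.5
  CO₂: 0 + 2(335) = 669.9
  H₂O: 0 + 3(335) = 1005

670 lbmol/h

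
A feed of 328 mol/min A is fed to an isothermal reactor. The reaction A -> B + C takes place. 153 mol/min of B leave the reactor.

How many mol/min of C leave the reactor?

For B: n = n₀ + 1ξ → 153 = 0 + 1ξ, giving ξ = 153 mol/min.
Outlet amounts (n = n₀ + ν ξ):
  A: 328 − 1(153) = 175
  B: 0 + 1(153) = 153
  C: 0 + 1(153) = 153

153 mol/min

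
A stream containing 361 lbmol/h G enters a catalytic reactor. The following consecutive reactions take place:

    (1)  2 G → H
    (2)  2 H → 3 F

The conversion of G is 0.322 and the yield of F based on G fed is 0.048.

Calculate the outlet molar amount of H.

46.6 lbmol/h

Conversion of G: G consumed = 2ξ₁ = 0.322 × 361 → ξ₁ = 58.12 lbmol/h.
Yield of F: 3ξ₂ / 361 = 0.048 → ξ₂ = 5.776 lbmol/h.
Outlet amounts (n = n₀ + Σ ν·ξ):
  G: 361 − 2(58.12) = 244.8
  H: 0 + 1(58.12) − 2(5.776) = 46.57
  F: 0 + 3(5.776) = 17.33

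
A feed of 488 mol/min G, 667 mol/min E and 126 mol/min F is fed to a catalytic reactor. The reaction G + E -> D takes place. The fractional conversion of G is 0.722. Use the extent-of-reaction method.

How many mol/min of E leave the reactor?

G reacted = 0.722 × 488 = 352.3 mol/min; ν_G = −1, so ξ = 352.3/1 = 352.3 mol/min.
Outlet amounts (n = n₀ + ν ξ):
  G: 488 − 1(352.3) = 135.7
  E: 667 − 1(352.3) = 314.7
  D: 0 + 1(352.3) = 352.3
  F: 126 (inert)

315 mol/min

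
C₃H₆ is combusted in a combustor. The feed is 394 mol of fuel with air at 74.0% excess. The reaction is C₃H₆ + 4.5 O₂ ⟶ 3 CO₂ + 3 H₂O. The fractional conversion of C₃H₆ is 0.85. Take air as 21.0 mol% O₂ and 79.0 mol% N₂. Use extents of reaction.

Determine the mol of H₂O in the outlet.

1000 mol

Stoichiometric O₂ = 4.5 × 394 = 1773 mol; O₂ fed = 1773 × 1.740 = 3085 mol.
N₂ fed = 3085 × 79/21 = 11610 mol.
Fuel reacted = 0.85 × 394 → ξ = 334.9 mol.
Outlet (n = n₀ + ν ξ):
  C₃H₆: 394 − 1(334.9) = 59.1
  O₂: 3085 − 4.5(334.9) = 1578
  N₂: 11610 (inert)
  CO₂: 0 + 3(334.9) = 1005
  H₂O: 0 + 3(334.9) = 1005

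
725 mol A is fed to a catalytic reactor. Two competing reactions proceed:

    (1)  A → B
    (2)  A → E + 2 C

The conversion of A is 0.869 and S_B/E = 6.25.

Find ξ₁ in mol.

ξ₁ = 543 mol

Conversion of A: A consumed = 0.869 × 725 = 630 mol = 1ξ₁ + 1ξ₂.
Selectivity: 1ξ₁ / (1ξ₂) = 6.25 → ξ₁ = 6.25 ξ₂.
Substitute: (1·6.25 + 1) ξ₂ = 630 → ξ₂ = 86.9 mol, ξ₁ = 543.1 mol.
Outlet amounts (n = n₀ + Σ ν·ξ):
  A: 725 − 1(543.1) − 1(86.9) = 94.98
  B: 0 + 1(543.1) = 543.1
  E: 0 + 1(86.9) = 86.9
  C: 0 + 2(86.9) = 173.8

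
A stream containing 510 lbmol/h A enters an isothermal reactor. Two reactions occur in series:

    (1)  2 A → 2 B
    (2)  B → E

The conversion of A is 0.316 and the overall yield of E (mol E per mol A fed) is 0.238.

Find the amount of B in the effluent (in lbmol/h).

Conversion of A: A consumed = 2ξ₁ = 0.316 × 510 → ξ₁ = 80.58 lbmol/h.
Yield of E: 1ξ₂ / 510 = 0.238 → ξ₂ = 121.4 lbmol/h.
Outlet amounts (n = n₀ + Σ ν·ξ):
  A: 510 − 2(80.58) = 348.8
  B: 0 + 2(80.58) − 1(121.4) = 39.78
  E: 0 + 1(121.4) = 121.4

39.8 lbmol/h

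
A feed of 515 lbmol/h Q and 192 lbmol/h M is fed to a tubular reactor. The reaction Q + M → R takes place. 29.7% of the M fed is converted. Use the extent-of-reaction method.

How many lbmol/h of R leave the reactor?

57 lbmol/h

M reacted = 0.297 × 192 = 57.02 lbmol/h; ν_M = −1, so ξ = 57.02/1 = 57.02 lbmol/h.
Outlet amounts (n = n₀ + ν ξ):
  Q: 515 − 1(57.02) = 458
  M: 192 − 1(57.02) = 135
  R: 0 + 1(57.02) = 57.02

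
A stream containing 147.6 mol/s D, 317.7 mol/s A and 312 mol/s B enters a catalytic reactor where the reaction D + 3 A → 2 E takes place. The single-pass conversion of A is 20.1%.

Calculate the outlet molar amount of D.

126 mol/s

A reacted = 0.201 × 317.7 = 63.86 mol/s; ν_A = −3, so ξ = 63.86/3 = 21.29 mol/s.
Outlet amounts (n = n₀ + ν ξ):
  D: 147.6 − 1(21.29) = 126.3
  A: 317.7 − 3(21.29) = 253.8
  E: 0 + 2(21.29) = 42.57
  B: 312 (inert)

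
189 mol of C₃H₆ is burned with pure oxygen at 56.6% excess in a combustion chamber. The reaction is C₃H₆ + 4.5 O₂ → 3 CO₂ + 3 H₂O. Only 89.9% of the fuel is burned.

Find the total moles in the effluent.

Stoichiometric O₂ = 4.5 × 189 = 850.5 mol; O₂ fed = 850.5 × 1.566 = 1332 mol.
Fuel reacted = 0.899 × 189 → ξ = 169.9 mol.
Outlet (n = n₀ + ν ξ):
  C₃H₆: 189 − 1(169.9) = 19.09
  O₂: 1332 − 4.5(169.9) = 567.3
  CO₂: 0 + 3(169.9) = 509.7
  H₂O: 0 + 3(169.9) = 509.7
Total out = 19.09 + 567.3 + 509.7 + 509.7 = 1606 mol.

1610 mol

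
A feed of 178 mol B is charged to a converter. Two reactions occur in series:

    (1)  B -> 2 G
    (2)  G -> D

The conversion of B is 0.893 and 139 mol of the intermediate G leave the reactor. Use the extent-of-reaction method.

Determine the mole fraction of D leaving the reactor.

0.531

Conversion of B: B consumed = 1ξ₁ = 0.893 × 178 → ξ₁ = 159 mol.
G balance: n_G = 0 + 2ξ₁ − 1ξ₂ = 139 → ξ₂ = (2·159 − 139)/1 = 178.9 mol.
Outlet amounts (n = n₀ + Σ ν·ξ):
  B: 178 − 1(159) = 19.05
  G: 0 + 2(159) − 1(178.9) = 139
  D: 0 + 1(178.9) = 178.9
Total out = 337 mol; y_D = 178.9 / 337 = 0.531.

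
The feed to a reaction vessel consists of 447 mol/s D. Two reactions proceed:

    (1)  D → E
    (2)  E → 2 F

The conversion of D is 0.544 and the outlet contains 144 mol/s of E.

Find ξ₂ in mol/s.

Conversion of D: D consumed = 1ξ₁ = 0.544 × 447 → ξ₁ = 243.2 mol/s.
E balance: n_E = 0 + 1ξ₁ − 1ξ₂ = 144 → ξ₂ = (1·243.2 − 144)/1 = 99.17 mol/s.
Outlet amounts (n = n₀ + Σ ν·ξ):
  D: 447 − 1(243.2) = 203.8
  E: 0 + 1(243.2) − 1(99.17) = 144
  F: 0 + 2(99.17) = 198.3

ξ₂ = 99.2 mol/s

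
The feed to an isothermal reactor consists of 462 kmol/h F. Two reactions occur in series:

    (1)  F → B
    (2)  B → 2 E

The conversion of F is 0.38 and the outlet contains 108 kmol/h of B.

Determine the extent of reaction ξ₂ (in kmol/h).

ξ₂ = 67.6 kmol/h

Conversion of F: F consumed = 1ξ₁ = 0.38 × 462 → ξ₁ = 175.6 kmol/h.
B balance: n_B = 0 + 1ξ₁ − 1ξ₂ = 108 → ξ₂ = (1·175.6 − 108)/1 = 67.56 kmol/h.
Outlet amounts (n = n₀ + Σ ν·ξ):
  F: 462 − 1(175.6) = 286.4
  B: 0 + 1(175.6) − 1(67.56) = 108
  E: 0 + 2(67.56) = 135.1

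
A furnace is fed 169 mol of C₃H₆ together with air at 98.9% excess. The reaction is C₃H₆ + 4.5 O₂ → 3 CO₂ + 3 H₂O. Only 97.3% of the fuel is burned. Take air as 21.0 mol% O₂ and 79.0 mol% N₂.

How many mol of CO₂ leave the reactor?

Stoichiometric O₂ = 4.5 × 169 = 760.5 mol; O₂ fed = 760.5 × 1.989 = 1513 mol.
N₂ fed = 1513 × 79/21 = 5690 mol.
Fuel reacted = 0.973 × 169 → ξ = 164.4 mol.
Outlet (n = n₀ + ν ξ):
  C₃H₆: 169 − 1(164.4) = 4.563
  O₂: 1513 − 4.5(164.4) = 772.7
  N₂: 5690 (inert)
  CO₂: 0 + 3(164.4) = 493.3
  H₂O: 0 + 3(164.4) = 493.3

493 mol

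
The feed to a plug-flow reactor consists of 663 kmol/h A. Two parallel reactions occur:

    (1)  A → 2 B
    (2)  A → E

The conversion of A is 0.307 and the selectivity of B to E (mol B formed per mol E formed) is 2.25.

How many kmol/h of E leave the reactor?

Conversion of A: A consumed = 0.307 × 663 = 203.5 kmol/h = 1ξ₁ + 1ξ₂.
Selectivity: 2ξ₁ / (1ξ₂) = 2.25 → ξ₁ = 1.125 ξ₂.
Substitute: (1·1.125 + 1) ξ₂ = 203.5 → ξ₂ = 95.78 kmol/h, ξ₁ = 107.8 kmol/h.
Outlet amounts (n = n₀ + Σ ν·ξ):
  A: 663 − 1(107.8) − 1(95.78) = 459.5
  B: 0 + 2(107.8) = 215.5
  E: 0 + 1(95.78) = 95.78

95.8 kmol/h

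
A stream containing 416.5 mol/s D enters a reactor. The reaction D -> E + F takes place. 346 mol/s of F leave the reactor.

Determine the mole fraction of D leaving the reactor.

For F: n = n₀ + 1ξ → 346 = 0 + 1ξ, giving ξ = 346 mol/s.
Outlet amounts (n = n₀ + ν ξ):
  D: 416.5 − 1(346) = 70.5
  E: 0 + 1(346) = 346
  F: 0 + 1(346) = 346
Total out = 762.5 mol/s; y_D = 70.5 / 762.5 = 0.09246.

0.0925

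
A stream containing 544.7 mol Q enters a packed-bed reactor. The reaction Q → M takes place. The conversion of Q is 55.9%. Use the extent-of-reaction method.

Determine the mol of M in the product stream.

Q reacted = 0.559 × 544.7 = 304.5 mol; ν_Q = −1, so ξ = 304.5/1 = 304.5 mol.
Outlet amounts (n = n₀ + ν ξ):
  Q: 544.7 − 1(304.5) = 240.2
  M: 0 + 1(304.5) = 304.5

304 mol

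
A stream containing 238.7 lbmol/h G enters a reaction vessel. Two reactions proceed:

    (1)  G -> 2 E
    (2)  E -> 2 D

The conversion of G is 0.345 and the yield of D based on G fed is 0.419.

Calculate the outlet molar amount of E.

115 lbmol/h

Conversion of G: G consumed = 1ξ₁ = 0.345 × 238.7 → ξ₁ = 82.35 lbmol/h.
Yield of D: 2ξ₂ / 238.7 = 0.419 → ξ₂ = 50.01 lbmol/h.
Outlet amounts (n = n₀ + Σ ν·ξ):
  G: 238.7 − 1(82.35) = 156.3
  E: 0 + 2(82.35) − 1(50.01) = 114.7
  D: 0 + 2(50.01) = 100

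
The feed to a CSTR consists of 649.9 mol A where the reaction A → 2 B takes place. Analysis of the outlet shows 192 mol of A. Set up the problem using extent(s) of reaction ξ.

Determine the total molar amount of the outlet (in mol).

1110 mol

For A: n = n₀ − 1ξ → 192 = 649.9 − 1ξ, giving ξ = 457.9 mol.
Outlet amounts (n = n₀ + ν ξ):
  A: 649.9 − 1(457.9) = 192
  B: 0 + 2(457.9) = 915.8
Total out = 192 + 915.8 = 1108 mol.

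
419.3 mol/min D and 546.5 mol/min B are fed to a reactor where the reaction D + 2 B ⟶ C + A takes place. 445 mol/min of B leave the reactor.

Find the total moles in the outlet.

For B: n = n₀ − 2ξ → 445 = 546.5 − 2ξ, giving ξ = 50.75 mol/min.
Outlet amounts (n = n₀ + ν ξ):
  D: 419.3 − 1(50.75) = 368.6
  B: 546.5 − 2(50.75) = 445
  C: 0 + 1(50.75) = 50.75
  A: 0 + 1(50.75) = 50.75
Total out = 368.6 + 445 + 50.75 + 50.75 = 915 mol/min.

915 mol/min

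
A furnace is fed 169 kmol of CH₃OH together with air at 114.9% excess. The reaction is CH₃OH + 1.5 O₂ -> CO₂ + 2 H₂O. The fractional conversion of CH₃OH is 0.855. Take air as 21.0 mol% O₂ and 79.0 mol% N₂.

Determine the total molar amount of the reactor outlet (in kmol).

Stoichiometric O₂ = 1.5 × 169 = 253.5 kmol; O₂ fed = 253.5 × 2.149 = 544.8 kmol.
N₂ fed = 544.8 × 79/21 = 2049 kmol.
Fuel reacted = 0.855 × 169 → ξ = 144.5 kmol.
Outlet (n = n₀ + ν ξ):
  CH₃OH: 169 − 1(144.5) = 24.5
  O₂: 544.8 − 1.5(144.5) = 328
  N₂: 2049 (inert)
  CO₂: 0 + 1(144.5) = 144.5
  H₂O: 0 + 2(144.5) = 289
Total out = 24.5 + 328 + 2049 + 144.5 + 289 = 2835 kmol.

2840 kmol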